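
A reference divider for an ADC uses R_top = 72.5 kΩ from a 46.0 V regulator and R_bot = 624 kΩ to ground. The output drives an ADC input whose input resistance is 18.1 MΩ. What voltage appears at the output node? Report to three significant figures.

The load sits in parallel with R_bot: R_bot‖R_L = (624 × 18100) / (624 + 18100) = 603.2 kΩ.
V_out = 46.0 × 603.2 / (72.5 + 603.2) = 46.0 × 603.2/675.7 = 41.1 V.

V_out ≈ 41.1 V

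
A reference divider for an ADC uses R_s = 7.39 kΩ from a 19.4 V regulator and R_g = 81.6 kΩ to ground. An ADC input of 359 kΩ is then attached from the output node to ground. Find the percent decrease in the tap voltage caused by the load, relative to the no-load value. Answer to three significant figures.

1.85 %

The divider's output (Thévenin) resistance is R_s‖R_g = 6.776 kΩ.
Fractional drop under load = R_th/(R_th + R_L) = 6.776 / (6.776 + 359) = 0.01853.
So the output falls by 1.85 %.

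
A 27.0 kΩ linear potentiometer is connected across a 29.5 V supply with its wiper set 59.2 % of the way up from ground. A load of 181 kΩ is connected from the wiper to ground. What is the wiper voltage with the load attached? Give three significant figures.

V ≈ 16.9 V

The wiper splits the pot into (1−α)R = 11.02 kΩ above and αR = 15.98 kΩ below.
Lower section ‖ load = 14.69 kΩ.
V_wiper = 29.5 × 14.69/(11.02 + 14.69) = 16.9 V.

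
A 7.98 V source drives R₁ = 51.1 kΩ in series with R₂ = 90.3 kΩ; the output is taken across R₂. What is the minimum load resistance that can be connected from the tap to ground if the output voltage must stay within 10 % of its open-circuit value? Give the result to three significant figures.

Output resistance R_th = R₁‖R₂ = (51.1 × 90.3)/141.4 = 32.63 kΩ.
The fractional drop is R_th/(R_th + R_L); requiring this ≤ 0.100 gives R_L ≥ R_th(1/0.100 − 1) = 32.63 × 9.000 = 294 kΩ.

R_L(min) ≈ 294 kΩ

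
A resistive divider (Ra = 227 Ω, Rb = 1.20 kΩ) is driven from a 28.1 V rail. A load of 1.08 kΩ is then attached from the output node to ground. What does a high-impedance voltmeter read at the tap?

V_out ≈ 20.1 V

The load sits in parallel with Rb: Rb‖R_L = (1200 × 1080) / (1200 + 1080) = 568.4 Ω.
V_out = 28.1 × 568.4 / (227 + 568.4) = 28.1 × 568.4/795.4 = 20.1 V.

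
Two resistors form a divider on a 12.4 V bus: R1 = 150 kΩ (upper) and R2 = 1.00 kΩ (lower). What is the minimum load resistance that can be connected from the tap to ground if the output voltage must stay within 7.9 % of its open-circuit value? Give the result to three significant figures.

Output resistance R_th = R1‖R2 = (150000 × 1000)/151000 = 993.4 Ω.
The fractional drop is R_th/(R_th + R_L); requiring this ≤ 0.0790 gives R_L ≥ R_th(1/0.0790 − 1) = 993.4 × 11.66 = 11.6 kΩ.

R_L(min) ≈ 11.6 kΩ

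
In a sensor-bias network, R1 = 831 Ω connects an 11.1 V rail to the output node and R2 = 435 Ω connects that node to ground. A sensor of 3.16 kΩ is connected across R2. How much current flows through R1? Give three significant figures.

R2‖R_L = 382.4 Ω, so the source sees R1 + R2‖R_L = 1213 Ω.
I = 11.1 V / 1213 Ω = 9.15 mA.

I ≈ 9.15 mA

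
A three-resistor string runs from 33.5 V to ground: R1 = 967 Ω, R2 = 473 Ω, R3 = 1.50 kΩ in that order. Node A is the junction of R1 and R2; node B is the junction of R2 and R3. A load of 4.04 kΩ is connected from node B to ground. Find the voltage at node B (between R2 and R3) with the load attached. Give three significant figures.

At node B, R3 is in parallel with the load: R3‖R_L = 1094 Ω.
Below node A the resistance is R2 + (R3‖R_L) = 1567 Ω, so V_A = 33.5 × 1567/2534 = 20.72 V.
Then V_B = V_A × (R3‖R_L)/(R2 + R3‖R_L) = 20.72 × 1094/1567 = 14.5 V.

V ≈ 14.5 V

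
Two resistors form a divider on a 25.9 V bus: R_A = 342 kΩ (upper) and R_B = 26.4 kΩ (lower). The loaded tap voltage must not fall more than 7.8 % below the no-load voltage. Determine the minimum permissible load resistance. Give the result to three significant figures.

Output resistance R_th = R_A‖R_B = (342 × 26.4)/368.4 = 24.51 kΩ.
The fractional drop is R_th/(R_th + R_L); requiring this ≤ 0.0780 gives R_L ≥ R_th(1/0.0780 − 1) = 24.51 × 11.82 = 290 kΩ.

R_L(min) ≈ 290 kΩ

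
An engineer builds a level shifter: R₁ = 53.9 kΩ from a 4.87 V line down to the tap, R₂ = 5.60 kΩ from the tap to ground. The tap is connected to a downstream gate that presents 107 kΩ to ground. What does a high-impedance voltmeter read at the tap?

V_out ≈ 0.438 V

The load sits in parallel with R₂: R₂‖R_L = (5.60 × 107) / (5.60 + 107) = 5.321 kΩ.
V_out = 4.87 × 5.321 / (53.9 + 5.321) = 4.87 × 5.321/59.22 = 0.438 V.
(Unloaded it would have been 0.458 V.)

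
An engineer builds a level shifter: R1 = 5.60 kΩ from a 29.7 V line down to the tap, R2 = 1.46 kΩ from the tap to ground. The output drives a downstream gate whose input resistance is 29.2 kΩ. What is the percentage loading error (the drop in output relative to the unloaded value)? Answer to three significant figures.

The divider's output (Thévenin) resistance is R1‖R2 = 1.158 kΩ.
Fractional drop under load = R_th/(R_th + R_L) = 1.158 / (1.158 + 29.2) = 0.03815.
So the output falls by 3.81 %.

3.81 %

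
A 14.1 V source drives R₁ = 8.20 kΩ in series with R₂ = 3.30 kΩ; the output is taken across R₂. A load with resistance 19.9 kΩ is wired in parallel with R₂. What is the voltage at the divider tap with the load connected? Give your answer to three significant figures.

The load sits in parallel with R₂: R₂‖R_L = (3.30 × 19.9) / (3.30 + 19.9) = 2.831 kΩ.
V_out = 14.1 × 2.831 / (8.20 + 2.831) = 14.1 × 2.831/11.03 = 3.62 V.

V_out ≈ 3.62 V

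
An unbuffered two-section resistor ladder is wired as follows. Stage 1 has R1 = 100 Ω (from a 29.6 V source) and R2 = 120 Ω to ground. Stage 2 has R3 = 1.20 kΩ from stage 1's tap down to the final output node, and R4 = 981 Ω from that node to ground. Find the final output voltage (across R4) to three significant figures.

Stage 2 presents R3+R4 = 2181 Ω as a load on stage 1's tap.
Stage 1's lower leg becomes R2‖(R3+R4) = 113.7 Ω, so V_mid = 29.6 × 113.7/213.7 = 15.75 V.
Stage 2 is itself unloaded: V_out = V_mid × R4/(R3+R4) = 15.75 × 981/2181 = 7.08 V.

V_out ≈ 7.08 V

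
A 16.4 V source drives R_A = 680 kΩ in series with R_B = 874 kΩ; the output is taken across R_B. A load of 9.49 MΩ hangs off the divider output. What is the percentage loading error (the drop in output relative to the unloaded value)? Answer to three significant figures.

The divider's output (Thévenin) resistance is R_A‖R_B = 382.4 kΩ.
Fractional drop under load = R_th/(R_th + R_L) = 382.4 / (382.4 + 9490) = 0.03874.
So the output falls by 3.87 %.

3.87 %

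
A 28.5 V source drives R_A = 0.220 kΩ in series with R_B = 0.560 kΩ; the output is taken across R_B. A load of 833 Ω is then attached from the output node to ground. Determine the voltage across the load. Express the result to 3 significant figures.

V_out ≈ 17.2 V

The load sits in parallel with R_B: R_B‖R_L = (560 × 833) / (560 + 833) = 334.9 Ω.
V_out = 28.5 × 334.9 / (220 + 334.9) = 28.5 × 334.9/554.9 = 17.2 V.
(Unloaded it would have been 20.5 V.)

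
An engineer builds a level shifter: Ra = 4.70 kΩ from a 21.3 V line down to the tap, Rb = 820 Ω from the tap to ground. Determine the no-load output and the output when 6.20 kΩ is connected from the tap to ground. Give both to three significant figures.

Unloaded: 3.16 V; loaded: 2.84 V

Open-circuit: V = 21.3 × 820/(4700 + 820) = 3.16 V.
With the load, Rb becomes Rb‖R_L = 724.2 Ω, so V = 21.3 × 724.2/5424 = 2.84 V.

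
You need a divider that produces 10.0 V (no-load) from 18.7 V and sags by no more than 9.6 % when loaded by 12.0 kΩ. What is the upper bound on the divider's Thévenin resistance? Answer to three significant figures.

R_th ≤ 1.27 kΩ

Loading drop = R_th/(R_th + R_L) ≤ 0.0960, so R_th ≤ R_L · ε/(1−ε) = 12.0 kΩ × 0.0960/0.9040 = 1.27 kΩ.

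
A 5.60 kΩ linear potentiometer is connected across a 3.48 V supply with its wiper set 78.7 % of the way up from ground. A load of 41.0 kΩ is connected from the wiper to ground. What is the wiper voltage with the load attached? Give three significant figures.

V ≈ 2.68 V

The wiper splits the pot into (1−α)R = 1.193 kΩ above and αR = 4.407 kΩ below.
Lower section ‖ load = 3.979 kΩ.
V_wiper = 3.48 × 3.979/(1.193 + 3.979) = 2.68 V.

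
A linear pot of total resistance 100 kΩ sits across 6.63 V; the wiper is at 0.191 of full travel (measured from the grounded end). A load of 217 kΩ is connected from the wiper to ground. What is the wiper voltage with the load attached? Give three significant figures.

V ≈ 1.18 V

The wiper splits the pot into (1−α)R = 80.90 kΩ above and αR = 19.10 kΩ below.
Lower section ‖ load = 17.55 kΩ.
V_wiper = 6.63 × 17.55/(80.90 + 17.55) = 1.18 V.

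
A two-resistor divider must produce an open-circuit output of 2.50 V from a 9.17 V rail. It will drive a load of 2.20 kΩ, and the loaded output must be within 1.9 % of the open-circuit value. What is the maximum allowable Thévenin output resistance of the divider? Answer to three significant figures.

Loading drop = R_th/(R_th + R_L) ≤ 0.0190, so R_th ≤ R_L · ε/(1−ε) = 2.20 kΩ × 0.0190/0.9810 = 42.6 Ω.

R_th ≤ 42.6 Ω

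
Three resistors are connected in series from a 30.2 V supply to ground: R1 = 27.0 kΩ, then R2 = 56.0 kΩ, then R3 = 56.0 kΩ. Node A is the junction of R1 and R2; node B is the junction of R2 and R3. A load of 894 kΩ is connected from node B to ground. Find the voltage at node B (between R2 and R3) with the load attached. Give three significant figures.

At node B, R3 is in parallel with the load: R3‖R_L = 52.70 kΩ.
Below node A the resistance is R2 + (R3‖R_L) = 108.7 kΩ, so V_A = 30.2 × 108.7/135.7 = 24.19 V.
Then V_B = V_A × (R3‖R_L)/(R2 + R3‖R_L) = 24.19 × 52.70/108.7 = 11.7 V.

V ≈ 11.7 V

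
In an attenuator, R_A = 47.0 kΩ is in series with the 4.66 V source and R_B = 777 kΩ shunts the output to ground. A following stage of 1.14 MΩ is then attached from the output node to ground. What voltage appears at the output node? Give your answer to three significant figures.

V_out ≈ 4.23 V

The load sits in parallel with R_B: R_B‖R_L = (777 × 1140) / (777 + 1140) = 462.1 kΩ.
V_out = 4.66 × 462.1 / (47.0 + 462.1) = 4.66 × 462.1/509.1 = 4.23 V.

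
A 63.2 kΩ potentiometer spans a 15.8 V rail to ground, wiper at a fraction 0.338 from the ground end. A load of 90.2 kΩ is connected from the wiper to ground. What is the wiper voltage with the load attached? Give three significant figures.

The wiper splits the pot into (1−α)R = 41.84 kΩ above and αR = 21.36 kΩ below.
Lower section ‖ load = 17.27 kΩ.
V_wiper = 15.8 × 17.27/(41.84 + 17.27) = 4.62 V.

V ≈ 4.62 V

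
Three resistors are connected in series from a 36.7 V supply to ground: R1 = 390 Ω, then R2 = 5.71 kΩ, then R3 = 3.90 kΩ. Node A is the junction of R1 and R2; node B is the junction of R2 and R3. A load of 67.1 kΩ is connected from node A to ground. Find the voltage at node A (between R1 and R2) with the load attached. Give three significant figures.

Below node A the series string R2+R3 = 9610 Ω sits in parallel with the 67100 Ω load: 8406 Ω.
V_A = 36.7 × 8406/(390 + 8406) = 35.1 V.

V ≈ 35.1 V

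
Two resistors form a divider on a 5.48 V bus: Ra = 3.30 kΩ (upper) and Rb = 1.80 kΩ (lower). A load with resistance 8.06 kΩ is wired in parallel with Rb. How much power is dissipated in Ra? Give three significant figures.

Total resistance from the source is Ra + (Rb‖R_L) = 4.771 kΩ, so I = 5.48/4.771 kΩ = 1.149 mA.
P = I²·Ra = (1.149 mA)² × 3.30 kΩ = 4.35 mW.

P ≈ 4.35 mW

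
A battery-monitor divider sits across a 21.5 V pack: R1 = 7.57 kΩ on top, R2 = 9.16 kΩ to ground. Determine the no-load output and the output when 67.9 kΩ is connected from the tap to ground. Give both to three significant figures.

Unloaded: 11.8 V; loaded: 11.1 V

Open-circuit: V = 21.5 × 9.16/(7.57 + 9.16) = 11.8 V.
With the load, R2 becomes R2‖R_L = 8.071 kΩ, so V = 21.5 × 8.071/15.64 = 11.1 V.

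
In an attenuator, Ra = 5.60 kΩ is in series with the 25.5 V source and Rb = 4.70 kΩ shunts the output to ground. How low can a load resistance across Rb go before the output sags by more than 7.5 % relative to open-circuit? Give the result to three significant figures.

Output resistance R_th = Ra‖Rb = (5.60 × 4.70)/10.30 = 2.555 kΩ.
The fractional drop is R_th/(R_th + R_L); requiring this ≤ 0.0750 gives R_L ≥ R_th(1/0.0750 − 1) = 2.555 × 12.33 = 31.5 kΩ.

R_L(min) ≈ 31.5 kΩ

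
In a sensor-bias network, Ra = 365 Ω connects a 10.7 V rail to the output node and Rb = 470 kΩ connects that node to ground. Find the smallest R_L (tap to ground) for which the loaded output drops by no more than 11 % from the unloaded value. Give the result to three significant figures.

Output resistance R_th = Ra‖Rb = (365 × 470000)/470400 = 364.7 Ω.
The fractional drop is R_th/(R_th + R_L); requiring this ≤ 0.110 gives R_L ≥ R_th(1/0.110 − 1) = 364.7 × 8.091 = 2.95 kΩ.

R_L(min) ≈ 2.95 kΩ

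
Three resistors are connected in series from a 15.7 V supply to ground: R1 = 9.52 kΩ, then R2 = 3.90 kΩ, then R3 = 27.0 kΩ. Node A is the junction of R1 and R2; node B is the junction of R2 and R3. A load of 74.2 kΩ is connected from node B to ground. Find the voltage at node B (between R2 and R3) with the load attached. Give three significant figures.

V ≈ 9.36 V

At node B, R3 is in parallel with the load: R3‖R_L = 19.80 kΩ.
Below node A the resistance is R2 + (R3‖R_L) = 23.70 kΩ, so V_A = 15.7 × 23.70/33.22 = 11.20 V.
Then V_B = V_A × (R3‖R_L)/(R2 + R3‖R_L) = 11.20 × 19.80/23.70 = 9.36 V.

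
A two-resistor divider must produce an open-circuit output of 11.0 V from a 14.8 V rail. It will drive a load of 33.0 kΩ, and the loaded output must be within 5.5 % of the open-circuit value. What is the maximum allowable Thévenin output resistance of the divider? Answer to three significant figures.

Loading drop = R_th/(R_th + R_L) ≤ 0.0550, so R_th ≤ R_L · ε/(1−ε) = 33.0 kΩ × 0.0550/0.9450 = 1.92 kΩ.
(Any R1, R2 with R2/(R1+R2) = 0.743 and R1‖R2 ≤ 1.92 kΩ will meet the spec.)

R_th ≤ 1.92 kΩ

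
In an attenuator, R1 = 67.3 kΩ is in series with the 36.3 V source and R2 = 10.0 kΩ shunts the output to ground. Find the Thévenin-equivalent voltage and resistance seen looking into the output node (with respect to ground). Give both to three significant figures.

V_th is the open-circuit tap voltage: 36.3 × 10.0/(67.3 + 10.0) = 4.70 V.
With the supply zeroed, R1 and R2 appear in parallel from the tap: R_th = R1‖R2 = (67.3 × 10.0)/77.30 = 8.71 kΩ.

V_th = 4.70 V, R_th = 8.71 kΩ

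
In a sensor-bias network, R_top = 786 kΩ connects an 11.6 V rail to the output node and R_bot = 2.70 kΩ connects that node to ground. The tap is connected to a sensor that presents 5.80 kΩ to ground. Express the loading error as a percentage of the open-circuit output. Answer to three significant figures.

The divider's output (Thévenin) resistance is R_top‖R_bot = 2.691 kΩ.
Fractional drop under load = R_th/(R_th + R_L) = 2.691 / (2.691 + 5.80) = 0.3169.
So the output falls by 31.7 %.

31.7 %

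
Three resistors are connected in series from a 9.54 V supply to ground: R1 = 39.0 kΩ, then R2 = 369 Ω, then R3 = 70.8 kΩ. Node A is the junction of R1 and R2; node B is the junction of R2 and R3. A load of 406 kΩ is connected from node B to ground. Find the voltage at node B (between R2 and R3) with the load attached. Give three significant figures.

At node B, R3 is in parallel with the load: R3‖R_L = 60290 Ω.
Below node A the resistance is R2 + (R3‖R_L) = 60660 Ω, so V_A = 9.54 × 60660/99660 = 5.807 V.
Then V_B = V_A × (R3‖R_L)/(R2 + R3‖R_L) = 5.807 × 60290/60660 = 5.77 V.

V ≈ 5.77 V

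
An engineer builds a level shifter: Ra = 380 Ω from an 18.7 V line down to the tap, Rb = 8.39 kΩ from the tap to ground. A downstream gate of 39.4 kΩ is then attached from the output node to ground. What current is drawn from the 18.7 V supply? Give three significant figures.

Rb‖R_L = 6917 Ω, so the source sees Ra + Rb‖R_L = 7297 Ω.
I = 18.7 V / 7297 Ω = 2.56 mA.

I ≈ 2.56 mA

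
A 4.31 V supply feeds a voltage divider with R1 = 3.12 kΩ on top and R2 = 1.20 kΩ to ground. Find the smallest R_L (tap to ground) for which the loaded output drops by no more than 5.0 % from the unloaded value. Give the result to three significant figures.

R_L(min) ≈ 16.5 kΩ

Output resistance R_th = R1‖R2 = (3120 × 1200)/4320 = 866.7 Ω.
The fractional drop is R_th/(R_th + R_L); requiring this ≤ 0.0500 gives R_L ≥ R_th(1/0.0500 − 1) = 866.7 × 19.00 = 16.5 kΩ.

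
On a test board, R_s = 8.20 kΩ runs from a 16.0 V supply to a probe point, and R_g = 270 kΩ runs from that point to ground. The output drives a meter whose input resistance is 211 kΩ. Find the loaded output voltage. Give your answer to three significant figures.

The load sits in parallel with R_g: R_g‖R_L = (270 × 211) / (270 + 211) = 118.4 kΩ.
V_out = 16.0 × 118.4 / (8.20 + 118.4) = 16.0 × 118.4/126.6 = 15.0 V.
(Unloaded it would have been 15.5 V.)

V_out ≈ 15.0 V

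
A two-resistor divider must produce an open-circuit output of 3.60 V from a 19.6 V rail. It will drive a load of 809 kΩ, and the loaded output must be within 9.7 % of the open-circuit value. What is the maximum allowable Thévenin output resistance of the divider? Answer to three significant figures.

Loading drop = R_th/(R_th + R_L) ≤ 0.0970, so R_th ≤ R_L · ε/(1−ε) = 809 kΩ × 0.0970/0.9030 = 86.9 kΩ.

R_th ≤ 86.9 kΩ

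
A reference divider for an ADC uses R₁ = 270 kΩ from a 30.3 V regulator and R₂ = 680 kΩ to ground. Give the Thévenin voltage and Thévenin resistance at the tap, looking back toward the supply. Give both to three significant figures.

V_th = 21.7 V, R_th = 193 kΩ

V_th is the open-circuit tap voltage: 30.3 × 680/(270 + 680) = 21.7 V.
With the supply zeroed, R₁ and R₂ appear in parallel from the tap: R_th = R₁‖R₂ = (270 × 680)/950.0 = 193 kΩ.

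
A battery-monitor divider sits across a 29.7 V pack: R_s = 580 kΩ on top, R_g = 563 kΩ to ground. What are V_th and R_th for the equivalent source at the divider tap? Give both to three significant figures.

V_th = 14.6 V, R_th = 286 kΩ

V_th is the open-circuit tap voltage: 29.7 × 563/(580 + 563) = 14.6 V.
With the supply zeroed, R_s and R_g appear in parallel from the tap: R_th = R_s‖R_g = (580 × 563)/1143 = 286 kΩ.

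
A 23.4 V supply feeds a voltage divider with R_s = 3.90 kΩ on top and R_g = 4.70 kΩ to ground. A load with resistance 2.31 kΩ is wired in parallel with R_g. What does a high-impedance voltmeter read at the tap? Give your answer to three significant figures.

The load sits in parallel with R_g: R_g‖R_L = (4.70 × 2.31) / (4.70 + 2.31) = 1.549 kΩ.
V_out = 23.4 × 1.549 / (3.90 + 1.549) = 23.4 × 1.549/5.449 = 6.65 V.

V_out ≈ 6.65 V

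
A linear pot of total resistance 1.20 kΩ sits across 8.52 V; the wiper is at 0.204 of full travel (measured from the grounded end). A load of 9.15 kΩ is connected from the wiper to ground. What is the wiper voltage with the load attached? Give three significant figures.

The wiper splits the pot into (1−α)R = 955.2 Ω above and αR = 244.8 Ω below.
Lower section ‖ load = 238.4 Ω.
V_wiper = 8.52 × 238.4/(955.2 + 238.4) = 1.70 V.

V ≈ 1.70 V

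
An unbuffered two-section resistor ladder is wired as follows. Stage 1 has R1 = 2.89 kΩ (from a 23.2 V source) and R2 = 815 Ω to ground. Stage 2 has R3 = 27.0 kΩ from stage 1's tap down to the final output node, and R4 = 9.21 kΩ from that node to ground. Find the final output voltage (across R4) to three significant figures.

Stage 2 presents R3+R4 = 36210 Ω as a load on stage 1's tap.
Stage 1's lower leg becomes R2‖(R3+R4) = 797.1 Ω, so V_mid = 23.2 × 797.1/3687 = 5.015 V.
Stage 2 is itself unloaded: V_out = V_mid × R4/(R3+R4) = 5.015 × 9210/36210 = 1.28 V.

V_out ≈ 1.28 V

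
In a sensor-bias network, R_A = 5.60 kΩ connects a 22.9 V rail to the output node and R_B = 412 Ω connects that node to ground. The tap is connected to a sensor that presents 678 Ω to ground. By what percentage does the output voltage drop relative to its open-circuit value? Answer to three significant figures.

The divider's output (Thévenin) resistance is R_A‖R_B = 383.8 Ω.
Fractional drop under load = R_th/(R_th + R_L) = 383.8 / (383.8 + 678) = 0.3614.
So the output falls by 36.1 %.

36.1 %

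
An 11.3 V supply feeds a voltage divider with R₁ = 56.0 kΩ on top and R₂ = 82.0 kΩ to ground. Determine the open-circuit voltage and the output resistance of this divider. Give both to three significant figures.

V_th = 6.71 V, R_th = 33.3 kΩ

V_th is the open-circuit tap voltage: 11.3 × 82.0/(56.0 + 82.0) = 6.71 V.
With the supply zeroed, R₁ and R₂ appear in parallel from the tap: R_th = R₁‖R₂ = (56.0 × 82.0)/138.0 = 33.3 kΩ.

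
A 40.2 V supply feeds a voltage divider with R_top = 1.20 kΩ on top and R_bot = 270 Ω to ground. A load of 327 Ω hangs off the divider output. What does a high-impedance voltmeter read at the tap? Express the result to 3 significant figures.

The load sits in parallel with R_bot: R_bot‖R_L = (270 × 327) / (270 + 327) = 147.9 Ω.
V_out = 40.2 × 147.9 / (1200 + 147.9) = 40.2 × 147.9/1348 = 4.41 V.

V_out ≈ 4.41 V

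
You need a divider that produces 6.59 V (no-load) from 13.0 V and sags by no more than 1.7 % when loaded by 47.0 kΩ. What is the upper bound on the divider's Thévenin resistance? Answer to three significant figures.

R_th ≤ 813 Ω

Loading drop = R_th/(R_th + R_L) ≤ 0.0170, so R_th ≤ R_L · ε/(1−ε) = 47.0 kΩ × 0.0170/0.9830 = 813 Ω.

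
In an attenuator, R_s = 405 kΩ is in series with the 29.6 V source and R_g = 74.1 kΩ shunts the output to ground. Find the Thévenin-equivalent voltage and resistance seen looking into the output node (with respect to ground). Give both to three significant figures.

V_th is the open-circuit tap voltage: 29.6 × 74.1/(405 + 74.1) = 4.58 V.
With the supply zeroed, R_s and R_g appear in parallel from the tap: R_th = R_s‖R_g = (405 × 74.1)/479.1 = 62.6 kΩ.

V_th = 4.58 V, R_th = 62.6 kΩ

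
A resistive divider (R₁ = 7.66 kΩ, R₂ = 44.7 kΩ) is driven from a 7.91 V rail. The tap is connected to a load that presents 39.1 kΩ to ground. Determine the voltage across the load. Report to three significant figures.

V_out ≈ 5.79 V

The load sits in parallel with R₂: R₂‖R_L = (44.7 × 39.1) / (44.7 + 39.1) = 20.86 kΩ.
V_out = 7.91 × 20.86 / (7.66 + 20.86) = 7.91 × 20.86/28.52 = 5.79 V.
(Unloaded it would have been 6.75 V.)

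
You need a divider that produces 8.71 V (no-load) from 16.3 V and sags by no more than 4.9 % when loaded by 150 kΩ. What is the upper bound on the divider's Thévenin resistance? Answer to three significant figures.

Loading drop = R_th/(R_th + R_L) ≤ 0.0490, so R_th ≤ R_L · ε/(1−ε) = 150 kΩ × 0.0490/0.9510 = 7.73 kΩ.

R_th ≤ 7.73 kΩ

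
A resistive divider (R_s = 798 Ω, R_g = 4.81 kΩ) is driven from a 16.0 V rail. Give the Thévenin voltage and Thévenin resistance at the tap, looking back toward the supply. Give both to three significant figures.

V_th is the open-circuit tap voltage: 16.0 × 4810/(798 + 4810) = 13.7 V.
With the supply zeroed, R_s and R_g appear in parallel from the tap: R_th = R_s‖R_g = (798 × 4810)/5608 = 684 Ω.

V_th = 13.7 V, R_th = 684 Ω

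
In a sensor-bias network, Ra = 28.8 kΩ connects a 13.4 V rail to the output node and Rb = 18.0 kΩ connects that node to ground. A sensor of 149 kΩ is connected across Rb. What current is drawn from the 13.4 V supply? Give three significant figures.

Rb‖R_L = 16.06 kΩ, so the source sees Ra + Rb‖R_L = 44.86 kΩ.
I = 13.4 V / 44.86 kΩ = 0.299 mA.

I ≈ 0.299 mA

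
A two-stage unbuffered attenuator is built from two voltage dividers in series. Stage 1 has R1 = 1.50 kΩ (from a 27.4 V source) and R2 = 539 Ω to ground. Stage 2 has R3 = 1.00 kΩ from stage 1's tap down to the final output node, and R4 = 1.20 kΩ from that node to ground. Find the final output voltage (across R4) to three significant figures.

Stage 2 presents R3+R4 = 2200 Ω as a load on stage 1's tap.
Stage 1's lower leg becomes R2‖(R3+R4) = 432.9 Ω, so V_mid = 27.4 × 432.9/1933 = 6.137 V.
Stage 2 is itself unloaded: V_out = V_mid × R4/(R3+R4) = 6.137 × 1200/2200 = 3.35 V.

V_out ≈ 3.35 V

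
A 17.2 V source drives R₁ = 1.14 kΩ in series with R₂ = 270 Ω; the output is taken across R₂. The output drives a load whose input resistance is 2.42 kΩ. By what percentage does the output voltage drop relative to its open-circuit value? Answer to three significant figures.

Unloaded V = 17.2 × 270/1410 = 3.2936 V.
Loaded: R₂‖R_L = 242.9 Ω, giving V = 17.2 × 242.9/1383 = 3.0211 V.
Drop = (3.2936 − 3.0211) / 3.2936 = 8.27 %.

8.27 %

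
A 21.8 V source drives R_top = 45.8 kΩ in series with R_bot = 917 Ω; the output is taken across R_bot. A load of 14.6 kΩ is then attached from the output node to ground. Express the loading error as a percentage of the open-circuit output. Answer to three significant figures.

5.80 %

The divider's output (Thévenin) resistance is R_top‖R_bot = 899.0 Ω.
Fractional drop under load = R_th/(R_th + R_L) = 899.0 / (899.0 + 14600) = 0.05800.
So the output falls by 5.80 %.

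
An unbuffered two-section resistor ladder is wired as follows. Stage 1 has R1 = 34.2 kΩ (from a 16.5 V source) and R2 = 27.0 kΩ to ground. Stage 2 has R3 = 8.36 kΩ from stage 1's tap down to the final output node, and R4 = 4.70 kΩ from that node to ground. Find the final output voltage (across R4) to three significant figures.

V_out ≈ 1.22 V

Stage 2 presents R3+R4 = 13.06 kΩ as a load on stage 1's tap.
Stage 1's lower leg becomes R2‖(R3+R4) = 8.802 kΩ, so V_mid = 16.5 × 8.802/43.00 = 3.377 V.
Stage 2 is itself unloaded: V_out = V_mid × R4/(R3+R4) = 3.377 × 4.70/13.06 = 1.22 V.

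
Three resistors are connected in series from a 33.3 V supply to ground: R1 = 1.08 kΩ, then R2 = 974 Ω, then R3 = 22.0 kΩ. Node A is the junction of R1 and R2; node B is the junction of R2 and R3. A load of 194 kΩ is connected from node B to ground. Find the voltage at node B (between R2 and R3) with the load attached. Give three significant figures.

At node B, R3 is in parallel with the load: R3‖R_L = 19760 Ω.
Below node A the resistance is R2 + (R3‖R_L) = 20730 Ω, so V_A = 33.3 × 20730/21810 = 31.65 V.
Then V_B = V_A × (R3‖R_L)/(R2 + R3‖R_L) = 31.65 × 19760/20730 = 30.2 V.

V ≈ 30.2 V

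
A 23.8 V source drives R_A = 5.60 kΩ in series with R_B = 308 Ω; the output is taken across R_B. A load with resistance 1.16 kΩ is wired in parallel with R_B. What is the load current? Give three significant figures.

I_L ≈ 0.855 mA

R_B‖R_L = 243.4 Ω; V_out = 23.8 × 243.4/5843 = 0.9913 V.
I_L = V_out / R_L = 0.9913 / 1.16 kΩ = 0.855 mA.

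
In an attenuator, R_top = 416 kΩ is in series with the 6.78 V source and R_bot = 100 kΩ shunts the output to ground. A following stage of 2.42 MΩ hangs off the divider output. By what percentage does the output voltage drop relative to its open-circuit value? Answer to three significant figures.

3.22 %

The divider's output (Thévenin) resistance is R_top‖R_bot = 80.62 kΩ.
Fractional drop under load = R_th/(R_th + R_L) = 80.62 / (80.62 + 2420) = 0.03224.
So the output falls by 3.22 %.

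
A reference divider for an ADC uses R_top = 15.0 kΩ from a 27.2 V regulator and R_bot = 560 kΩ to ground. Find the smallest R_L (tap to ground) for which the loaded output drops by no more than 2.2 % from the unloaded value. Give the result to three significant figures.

R_L(min) ≈ 649 kΩ

Output resistance R_th = R_top‖R_bot = (15.0 × 560)/575.0 = 14.61 kΩ.
The fractional drop is R_th/(R_th + R_L); requiring this ≤ 0.0220 gives R_L ≥ R_th(1/0.0220 − 1) = 14.61 × 44.45 = 649 kΩ.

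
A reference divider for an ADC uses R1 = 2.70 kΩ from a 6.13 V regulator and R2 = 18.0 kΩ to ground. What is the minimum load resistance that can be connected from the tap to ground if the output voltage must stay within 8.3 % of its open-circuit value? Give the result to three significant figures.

Output resistance R_th = R1‖R2 = (2.70 × 18.0)/20.70 = 2.348 kΩ.
The fractional drop is R_th/(R_th + R_L); requiring this ≤ 0.0830 gives R_L ≥ R_th(1/0.0830 − 1) = 2.348 × 11.05 = 25.9 kΩ.

R_L(min) ≈ 25.9 kΩ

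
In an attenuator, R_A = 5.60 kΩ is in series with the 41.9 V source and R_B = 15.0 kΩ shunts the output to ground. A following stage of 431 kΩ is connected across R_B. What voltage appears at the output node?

V_out ≈ 30.2 V

The load sits in parallel with R_B: R_B‖R_L = (15.0 × 431) / (15.0 + 431) = 14.50 kΩ.
V_out = 41.9 × 14.50 / (5.60 + 14.50) = 41.9 × 14.50/20.10 = 30.2 V.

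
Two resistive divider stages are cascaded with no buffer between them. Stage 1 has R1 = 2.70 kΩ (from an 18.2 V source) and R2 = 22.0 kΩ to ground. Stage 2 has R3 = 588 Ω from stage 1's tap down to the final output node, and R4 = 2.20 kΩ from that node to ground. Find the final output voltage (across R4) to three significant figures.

V_out ≈ 6.87 V

Stage 2 presents R3+R4 = 2788 Ω as a load on stage 1's tap.
Stage 1's lower leg becomes R2‖(R3+R4) = 2474 Ω, so V_mid = 18.2 × 2474/5174 = 8.703 V.
Stage 2 is itself unloaded: V_out = V_mid × R4/(R3+R4) = 8.703 × 2200/2788 = 6.87 V.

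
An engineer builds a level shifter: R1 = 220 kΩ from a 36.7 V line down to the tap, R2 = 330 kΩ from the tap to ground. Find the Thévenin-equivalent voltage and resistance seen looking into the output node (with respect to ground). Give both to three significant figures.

V_th = 22.0 V, R_th = 132 kΩ

V_th is the open-circuit tap voltage: 36.7 × 330/(220 + 330) = 22.0 V.
With the supply zeroed, R1 and R2 appear in parallel from the tap: R_th = R1‖R2 = (220 × 330)/550.0 = 132 kΩ.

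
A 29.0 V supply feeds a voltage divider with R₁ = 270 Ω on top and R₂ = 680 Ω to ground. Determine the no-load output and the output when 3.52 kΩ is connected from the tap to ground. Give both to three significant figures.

Open-circuit: V = 29.0 × 680/(270 + 680) = 20.8 V.
With the load, R₂ becomes R₂‖R_L = 569.9 Ω, so V = 29.0 × 569.9/839.9 = 19.7 V.

Unloaded: 20.8 V; loaded: 19.7 V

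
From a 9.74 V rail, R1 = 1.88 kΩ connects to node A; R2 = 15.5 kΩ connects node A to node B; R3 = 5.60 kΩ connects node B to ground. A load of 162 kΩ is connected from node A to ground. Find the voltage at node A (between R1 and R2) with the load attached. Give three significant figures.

Below node A the series string R2+R3 = 21.10 kΩ sits in parallel with the 162 kΩ load: 18.67 kΩ.
V_A = 9.74 × 18.67/(1.88 + 18.67) = 8.85 V.

V ≈ 8.85 V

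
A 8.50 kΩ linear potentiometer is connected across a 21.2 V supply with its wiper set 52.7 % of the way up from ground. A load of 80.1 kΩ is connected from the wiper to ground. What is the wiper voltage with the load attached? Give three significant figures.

V ≈ 10.9 V

The wiper splits the pot into (1−α)R = 4.021 kΩ above and αR = 4.479 kΩ below.
Lower section ‖ load = 4.242 kΩ.
V_wiper = 21.2 × 4.242/(4.021 + 4.242) = 10.9 V.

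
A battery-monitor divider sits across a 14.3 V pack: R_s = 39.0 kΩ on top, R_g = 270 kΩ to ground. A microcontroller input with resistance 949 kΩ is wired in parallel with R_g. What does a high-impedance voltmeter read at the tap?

The load sits in parallel with R_g: R_g‖R_L = (270 × 949) / (270 + 949) = 210.2 kΩ.
V_out = 14.3 × 210.2 / (39.0 + 210.2) = 14.3 × 210.2/249.2 = 12.1 V.

V_out ≈ 12.1 V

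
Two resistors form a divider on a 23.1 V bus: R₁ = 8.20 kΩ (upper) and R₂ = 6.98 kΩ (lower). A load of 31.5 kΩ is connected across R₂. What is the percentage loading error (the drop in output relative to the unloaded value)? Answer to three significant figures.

The divider's output (Thévenin) resistance is R₁‖R₂ = 3.770 kΩ.
Fractional drop under load = R_th/(R_th + R_L) = 3.770 / (3.770 + 31.5) = 0.1069.
So the output falls by 10.7 %.

10.7 %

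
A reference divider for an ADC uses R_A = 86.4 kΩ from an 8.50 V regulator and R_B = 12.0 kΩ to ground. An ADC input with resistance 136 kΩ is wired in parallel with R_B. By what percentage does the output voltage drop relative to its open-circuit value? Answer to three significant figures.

7.19 %

The divider's output (Thévenin) resistance is R_A‖R_B = 10.54 kΩ.
Fractional drop under load = R_th/(R_th + R_L) = 10.54 / (10.54 + 136) = 0.07190.
So the output falls by 7.19 %.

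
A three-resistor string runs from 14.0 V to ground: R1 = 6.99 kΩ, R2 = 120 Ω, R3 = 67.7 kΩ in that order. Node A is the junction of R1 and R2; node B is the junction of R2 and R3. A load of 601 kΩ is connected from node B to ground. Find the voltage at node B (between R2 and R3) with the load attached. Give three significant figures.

V ≈ 12.5 V

At node B, R3 is in parallel with the load: R3‖R_L = 60850 Ω.
Below node A the resistance is R2 + (R3‖R_L) = 60970 Ω, so V_A = 14.0 × 60970/67960 = 12.56 V.
Then V_B = V_A × (R3‖R_L)/(R2 + R3‖R_L) = 12.56 × 60850/60970 = 12.5 V.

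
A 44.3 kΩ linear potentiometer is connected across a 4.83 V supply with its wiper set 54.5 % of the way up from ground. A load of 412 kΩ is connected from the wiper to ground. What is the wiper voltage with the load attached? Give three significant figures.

V ≈ 2.56 V

The wiper splits the pot into (1−α)R = 20.16 kΩ above and αR = 24.14 kΩ below.
Lower section ‖ load = 22.81 kΩ.
V_wiper = 4.83 × 22.81/(20.16 + 22.81) = 2.56 V.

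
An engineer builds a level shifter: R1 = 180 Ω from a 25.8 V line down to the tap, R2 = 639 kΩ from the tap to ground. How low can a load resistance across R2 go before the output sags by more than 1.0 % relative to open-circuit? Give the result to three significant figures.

Output resistance R_th = R1‖R2 = (180 × 639000)/639200 = 179.9 Ω.
The fractional drop is R_th/(R_th + R_L); requiring this ≤ 0.0100 gives R_L ≥ R_th(1/0.0100 − 1) = 179.9 × 99.00 = 17.8 kΩ.

R_L(min) ≈ 17.8 kΩ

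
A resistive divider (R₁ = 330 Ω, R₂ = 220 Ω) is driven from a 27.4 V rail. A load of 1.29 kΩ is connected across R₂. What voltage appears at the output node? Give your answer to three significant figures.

V_out ≈ 9.94 V

The load sits in parallel with R₂: R₂‖R_L = (220 × 1290) / (220 + 1290) = 187.9 Ω.
V_out = 27.4 × 187.9 / (330 + 187.9) = 27.4 × 187.9/517.9 = 9.94 V.
(Unloaded it would have been 11.0 V.)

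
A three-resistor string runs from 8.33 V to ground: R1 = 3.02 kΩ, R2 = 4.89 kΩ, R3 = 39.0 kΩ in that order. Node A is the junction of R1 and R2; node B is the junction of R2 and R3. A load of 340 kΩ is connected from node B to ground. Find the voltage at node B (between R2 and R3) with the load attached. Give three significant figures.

V ≈ 6.79 V

At node B, R3 is in parallel with the load: R3‖R_L = 34.99 kΩ.
Below node A the resistance is R2 + (R3‖R_L) = 39.88 kΩ, so V_A = 8.33 × 39.88/42.90 = 7.744 V.
Then V_B = V_A × (R3‖R_L)/(R2 + R3‖R_L) = 7.744 × 34.99/39.88 = 6.79 V.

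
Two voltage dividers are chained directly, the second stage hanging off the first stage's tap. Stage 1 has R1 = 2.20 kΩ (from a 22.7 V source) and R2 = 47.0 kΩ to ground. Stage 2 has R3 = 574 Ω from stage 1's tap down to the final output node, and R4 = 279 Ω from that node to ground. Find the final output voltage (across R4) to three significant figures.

Stage 2 presents R3+R4 = 853.0 Ω as a load on stage 1's tap.
Stage 1's lower leg becomes R2‖(R3+R4) = 837.8 Ω, so V_mid = 22.7 × 837.8/3038 = 6.260 V.
Stage 2 is itself unloaded: V_out = V_mid × R4/(R3+R4) = 6.260 × 279/853.0 = 2.05 V.

V_out ≈ 2.05 V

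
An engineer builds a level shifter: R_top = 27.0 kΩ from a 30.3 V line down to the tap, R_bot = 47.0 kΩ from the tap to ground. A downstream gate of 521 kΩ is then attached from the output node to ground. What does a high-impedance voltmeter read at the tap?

V_out ≈ 18.6 V

The load sits in parallel with R_bot: R_bot‖R_L = (47.0 × 521) / (47.0 + 521) = 43.11 kΩ.
V_out = 30.3 × 43.11 / (27.0 + 43.11) = 30.3 × 43.11/70.11 = 18.6 V.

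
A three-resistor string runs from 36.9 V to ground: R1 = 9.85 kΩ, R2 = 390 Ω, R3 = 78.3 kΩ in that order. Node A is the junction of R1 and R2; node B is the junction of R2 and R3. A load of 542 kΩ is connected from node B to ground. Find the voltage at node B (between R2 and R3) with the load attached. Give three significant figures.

At node B, R3 is in parallel with the load: R3‖R_L = 68420 Ω.
Below node A the resistance is R2 + (R3‖R_L) = 68810 Ω, so V_A = 36.9 × 68810/78660 = 32.28 V.
Then V_B = V_A × (R3‖R_L)/(R2 + R3‖R_L) = 32.28 × 68420/68810 = 32.1 V.

V ≈ 32.1 V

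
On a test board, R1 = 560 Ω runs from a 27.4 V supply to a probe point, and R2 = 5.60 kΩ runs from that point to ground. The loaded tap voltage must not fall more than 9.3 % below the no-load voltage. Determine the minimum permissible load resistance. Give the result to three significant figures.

Output resistance R_th = R1‖R2 = (560 × 5600)/6160 = 509.1 Ω.
The fractional drop is R_th/(R_th + R_L); requiring this ≤ 0.0930 gives R_L ≥ R_th(1/0.0930 − 1) = 509.1 × 9.753 = 4.97 kΩ.

R_L(min) ≈ 4.97 kΩ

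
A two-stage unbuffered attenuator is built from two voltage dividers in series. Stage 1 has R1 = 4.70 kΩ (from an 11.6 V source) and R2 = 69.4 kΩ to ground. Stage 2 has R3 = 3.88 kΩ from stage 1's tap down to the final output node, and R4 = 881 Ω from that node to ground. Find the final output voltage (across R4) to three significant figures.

Stage 2 presents R3+R4 = 4761 Ω as a load on stage 1's tap.
Stage 1's lower leg becomes R2‖(R3+R4) = 4455 Ω, so V_mid = 11.6 × 4455/9155 = 5.645 V.
Stage 2 is itself unloaded: V_out = V_mid × R4/(R3+R4) = 5.645 × 881/4761 = 1.04 V.

V_out ≈ 1.04 V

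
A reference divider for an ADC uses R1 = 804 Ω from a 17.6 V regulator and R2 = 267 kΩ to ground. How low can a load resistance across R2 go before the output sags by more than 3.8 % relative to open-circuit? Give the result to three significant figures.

Output resistance R_th = R1‖R2 = (804 × 267000)/267800 = 801.6 Ω.
The fractional drop is R_th/(R_th + R_L); requiring this ≤ 0.0380 gives R_L ≥ R_th(1/0.0380 − 1) = 801.6 × 25.32 = 20.3 kΩ.

R_L(min) ≈ 20.3 kΩ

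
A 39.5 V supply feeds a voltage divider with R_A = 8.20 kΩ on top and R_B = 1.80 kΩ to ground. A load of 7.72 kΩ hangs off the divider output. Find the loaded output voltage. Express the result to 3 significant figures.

The load sits in parallel with R_B: R_B‖R_L = (1.80 × 7.72) / (1.80 + 7.72) = 1.460 kΩ.
V_out = 39.5 × 1.460 / (8.20 + 1.460) = 39.5 × 1.460/9.660 = 5.97 V.

V_out ≈ 5.97 V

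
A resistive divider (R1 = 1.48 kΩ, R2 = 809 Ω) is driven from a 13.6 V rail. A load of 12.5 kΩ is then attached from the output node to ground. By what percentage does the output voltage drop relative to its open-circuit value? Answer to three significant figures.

The divider's output (Thévenin) resistance is R1‖R2 = 523.1 Ω.
Fractional drop under load = R_th/(R_th + R_L) = 523.1 / (523.1 + 12500) = 0.04017.
So the output falls by 4.02 %.

4.02 %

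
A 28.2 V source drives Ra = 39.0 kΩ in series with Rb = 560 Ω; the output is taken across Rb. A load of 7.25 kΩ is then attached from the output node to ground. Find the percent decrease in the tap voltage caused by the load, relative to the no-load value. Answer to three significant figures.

The divider's output (Thévenin) resistance is Ra‖Rb = 552.1 Ω.
Fractional drop under load = R_th/(R_th + R_L) = 552.1 / (552.1 + 7250) = 0.07076.
So the output falls by 7.08 %.

7.08 %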